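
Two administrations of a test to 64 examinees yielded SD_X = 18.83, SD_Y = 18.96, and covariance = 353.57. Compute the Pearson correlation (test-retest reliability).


r = cov(X,Y) / (SD_X * SD_Y)
r = 353.57 / (18.83 * 18.96)
r = 353.57 / 357.0168
r = 0.9903

0.9903


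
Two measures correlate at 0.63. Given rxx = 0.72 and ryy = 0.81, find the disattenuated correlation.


r_corrected = rxy / sqrt(rxx * ryy)
= 0.63 / sqrt(0.72 * 0.81)
= 0.63 / sqrt(0.5832)
= 0.63 / 0.763675
r_corrected = 0.825

0.825


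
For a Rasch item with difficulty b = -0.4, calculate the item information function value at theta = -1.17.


P = 1/(1+exp(-(-1.17--0.4))) = 0.3165
I = P*(1-P) = 0.3165 * 0.6835
I = 0.2163

0.2163


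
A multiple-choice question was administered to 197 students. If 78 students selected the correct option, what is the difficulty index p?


Item difficulty p = number correct / total examinees
p = 78 / 197
p = 0.3959

0.3959


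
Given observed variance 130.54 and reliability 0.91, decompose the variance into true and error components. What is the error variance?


var_true = rxx * var_obs = 0.91 * 130.54 = 118.7914
var_error = var_obs - var_true
var_error = 130.54 - 118.7914
var_error = 11.7486

11.7486


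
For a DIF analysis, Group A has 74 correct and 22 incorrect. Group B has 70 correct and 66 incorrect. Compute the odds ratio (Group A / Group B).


Odds_A = 74/22 = 3.3636
Odds_B = 70/66 = 1.0606
OR = Odds_A / Odds_B = 3.3636 / 1.0606
Exactly, OR = (74 * 66) / (22 * 70) = 4884 / 1540
OR = 3.1714

3.1714


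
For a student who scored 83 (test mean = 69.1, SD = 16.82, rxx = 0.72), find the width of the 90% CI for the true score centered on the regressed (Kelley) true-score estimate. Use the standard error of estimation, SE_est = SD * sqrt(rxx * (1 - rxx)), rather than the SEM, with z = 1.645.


True score estimate = 0.72*83 + 0.28*69.1 = 79.108
SE_est = SD * sqrt(rxx * (1 - rxx)) = 16.82 * sqrt(0.72 * 0.28) = 16.82 * sqrt(0.2016) = 7.552161
CI = T_est +/- z * SE_est, so width = 2 * z * SE_est = 2 * 1.645 * 7.552161
Width = 24.8466

24.8466


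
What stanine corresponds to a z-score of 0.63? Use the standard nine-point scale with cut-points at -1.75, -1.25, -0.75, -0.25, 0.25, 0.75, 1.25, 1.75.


Stanine boundaries: [-1.75, -1.25, -0.75, -0.25, 0.25, 0.75, 1.25, 1.75]
z = 0.63
Check each boundary:
  z >= -1.75 -> could be stanine 2
  z >= -1.25 -> could be stanine 3
  z >= -0.75 -> could be stanine 4
  z >= -0.25 -> could be stanine 5
  z >= 0.25 -> could be stanine 6
  z < 0.75
  z < 1.25
  z < 1.75
Highest qualifying boundary gives stanine = 6

6


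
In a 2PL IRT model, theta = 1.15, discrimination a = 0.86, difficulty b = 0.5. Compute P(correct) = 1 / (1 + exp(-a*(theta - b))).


a*(theta - b) = 0.86 * (1.15 - 0.5) = 0.559
exp(-0.559) = 0.5718
P = 1 / (1 + 0.5718)
P = 0.6362

0.6362


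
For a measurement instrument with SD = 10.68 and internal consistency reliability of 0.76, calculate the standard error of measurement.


SEM = SD * sqrt(1 - rxx)
SEM = 10.68 * sqrt(1 - 0.76)
SEM = 10.68 * sqrt(0.24) = 10.68 * 0.489898
SEM = 5.2321

5.2321


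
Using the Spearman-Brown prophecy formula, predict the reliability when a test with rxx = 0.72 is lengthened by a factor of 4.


r_new = (n * rxx) / (1 + (n-1) * rxx)
r_new = (4 * 0.72) / (1 + 3 * 0.72)
r_new = 2.88 / 3.16
r_new = 0.9114

0.9114


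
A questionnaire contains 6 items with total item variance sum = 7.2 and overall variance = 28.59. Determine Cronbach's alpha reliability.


alpha = (k/(k-1)) * (1 - sum(si^2)/s_total^2)
= (6/5) * (1 - 7.2/28.59)
alpha = 0.8978

0.8978


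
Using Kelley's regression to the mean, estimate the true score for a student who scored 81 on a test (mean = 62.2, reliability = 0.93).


T_est = rxx * X + (1 - rxx) * mean
T_est = 0.93 * 81 + 0.07 * 62.2
T_est = 75.33 + 4.354
T_est = 79.684

79.684


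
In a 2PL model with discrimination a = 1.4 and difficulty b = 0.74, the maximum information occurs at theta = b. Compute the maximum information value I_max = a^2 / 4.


For 2PL, max info at theta = b = 0.74
I_max = a^2 / 4 = 1.4^2 / 4
= 1.96 / 4
I_max = 0.49

0.49


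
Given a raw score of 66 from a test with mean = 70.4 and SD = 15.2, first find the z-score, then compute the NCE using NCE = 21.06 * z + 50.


z = (X - mean) / SD = (66 - 70.4) / 15.2
z = -4.4 / 15.2
z = -0.2895
NCE = NCE = 21.06z + 50
Carry z at full precision (z = -4.4 / 15.2) into the conversion:
NCE = 21.06 * (-4.4 / 15.2) + 50 = -92.664 / 15.2 + 50
NCE = -6.0963 + 50
NCE = 43.9037

43.9037


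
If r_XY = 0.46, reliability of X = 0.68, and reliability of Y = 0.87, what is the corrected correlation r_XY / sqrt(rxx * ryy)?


r_corrected = rxy / sqrt(rxx * ryy)
= 0.46 / sqrt(0.68 * 0.87)
= 0.46 / sqrt(0.5916)
= 0.46 / 0.769155
r_corrected = 0.5981

0.5981


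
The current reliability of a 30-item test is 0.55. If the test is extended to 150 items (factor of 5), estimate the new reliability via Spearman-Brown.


r_new = (n * rxx) / (1 + (n-1) * rxx)
r_new = (5 * 0.55) / (1 + 4 * 0.55)
r_new = 2.75 / 3.2
r_new = 0.8594

0.8594


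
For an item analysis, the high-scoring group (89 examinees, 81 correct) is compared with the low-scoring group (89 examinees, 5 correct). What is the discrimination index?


p_upper = 81/89 = 0.9101
p_lower = 5/89 = 0.0562
D = 0.9101 - 0.0562 = 0.8539

0.8539


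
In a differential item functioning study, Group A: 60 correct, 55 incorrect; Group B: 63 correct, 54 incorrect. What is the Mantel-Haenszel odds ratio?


Odds_A = 60/55 = 1.0909
Odds_B = 63/54 = 1.1667
OR = Odds_A / Odds_B = 1.0909 / 1.1667
Exactly, OR = (60 * 54) / (55 * 63) = 3240 / 3465
OR = 0.9351

0.9351


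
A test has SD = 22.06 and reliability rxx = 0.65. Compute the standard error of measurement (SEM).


SEM = SD * sqrt(1 - rxx)
SEM = 22.06 * sqrt(1 - 0.65)
SEM = 22.06 * sqrt(0.35) = 22.06 * 0.591608
SEM = 13.0509

13.0509


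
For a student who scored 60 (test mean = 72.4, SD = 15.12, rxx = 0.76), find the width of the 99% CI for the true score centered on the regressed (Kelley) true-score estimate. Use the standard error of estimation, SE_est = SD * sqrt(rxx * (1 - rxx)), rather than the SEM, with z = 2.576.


True score estimate = 0.76*60 + 0.24*72.4 = 62.976
SE_est = SD * sqrt(rxx * (1 - rxx)) = 15.12 * sqrt(0.76 * 0.24) = 15.12 * sqrt(0.1824) = 6.457497
CI = T_est +/- z * SE_est, so width = 2 * z * SE_est = 2 * 2.576 * 6.457497
Width = 33.269

33.269


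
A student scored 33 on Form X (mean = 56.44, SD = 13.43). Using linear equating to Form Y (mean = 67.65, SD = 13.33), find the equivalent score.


slope = SD_Y / SD_X = 13.33 / 13.43 ~ 0.9926
intercept = mean_Y - slope * mean_X = 67.65 - (13.33 / 13.43) * 56.44 ~ 11.6303
Y = slope * X + intercept. To avoid rounding drift from the rounded slope/intercept, evaluate the equivalent form Y = mean_Y + SD_Y * (X - mean_X) / SD_X at full precision:
Y = 67.65 + 13.33 * (33 - 56.44) / 13.43
Y = 67.65 - 13.33 * 23.44 / 13.43
Y = 67.65 - 312.4552 / 13.43
Y = 67.65 - 23.2655
Y = 44.3845

44.3845


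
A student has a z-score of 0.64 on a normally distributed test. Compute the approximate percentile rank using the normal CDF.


CDF(z) = 0.5 * (1 + erf(z/sqrt(2)))
erf(0.4525) = 0.4778
CDF = 0.7389
Percentile rank = 0.7389 * 100 = 73.89

73.89


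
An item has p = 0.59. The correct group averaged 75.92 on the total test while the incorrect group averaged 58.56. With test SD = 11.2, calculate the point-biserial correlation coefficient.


q = 1 - p = 0.41
rpb = ((M1 - M0) / SD) * sqrt(p * q)
rpb = ((75.92 - 58.56) / 11.2) * sqrt(0.59 * 0.41)
rpb = 0.7623

0.7623


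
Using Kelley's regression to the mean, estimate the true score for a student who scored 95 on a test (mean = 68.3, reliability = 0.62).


T_est = rxx * X + (1 - rxx) * mean
T_est = 0.62 * 95 + 0.38 * 68.3
T_est = 58.9 + 25.954
T_est = 84.854

84.854


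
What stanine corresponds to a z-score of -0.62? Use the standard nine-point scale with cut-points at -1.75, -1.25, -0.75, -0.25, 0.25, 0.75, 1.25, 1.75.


Stanine boundaries: [-1.75, -1.25, -0.75, -0.25, 0.25, 0.75, 1.25, 1.75]
z = -0.62
Check each boundary:
  z >= -1.75 -> could be stanine 2
  z >= -1.25 -> could be stanine 3
  z >= -0.75 -> could be stanine 4
  z < -0.25
  z < 0.25
  z < 0.75
  z < 1.25
  z < 1.75
Highest qualifying boundary gives stanine = 4

4


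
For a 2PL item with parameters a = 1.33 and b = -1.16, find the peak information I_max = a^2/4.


For 2PL, max info at theta = b = -1.16
I_max = a^2 / 4 = 1.33^2 / 4
= 1.7689 / 4
I_max = 0.4422

0.4422


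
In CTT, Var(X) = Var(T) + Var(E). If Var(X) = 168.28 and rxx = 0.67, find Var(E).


var_true = rxx * var_obs = 0.67 * 168.28 = 112.7476
var_error = var_obs - var_true
var_error = 168.28 - 112.7476
var_error = 55.5324

55.5324


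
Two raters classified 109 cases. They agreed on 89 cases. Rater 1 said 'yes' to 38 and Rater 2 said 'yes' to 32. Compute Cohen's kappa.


P_o = 89/109 = 0.816514
P_e = (38*32 + 71*77) / 11881 = 0.562495
kappa = (P_o - P_e) / (1 - P_e)
kappa = (0.816514 - 0.562495) / (1 - 0.562495)
kappa = 0.5806

0.5806


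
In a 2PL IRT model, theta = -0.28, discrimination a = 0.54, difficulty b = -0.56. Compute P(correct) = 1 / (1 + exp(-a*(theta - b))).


a*(theta - b) = 0.54 * (-0.28 - -0.56) = 0.1512
exp(-0.1512) = 0.8597
P = 1 / (1 + 0.8597)
P = 0.5377

0.5377


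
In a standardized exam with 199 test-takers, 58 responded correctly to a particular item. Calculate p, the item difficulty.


Item difficulty p = number correct / total examinees
p = 58 / 199
p = 0.2915

0.2915


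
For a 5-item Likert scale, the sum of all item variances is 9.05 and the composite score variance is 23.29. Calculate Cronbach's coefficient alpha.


alpha = (k/(k-1)) * (1 - sum(si^2)/s_total^2)
= (5/4) * (1 - 9.05/23.29)
alpha = 0.7643

0.7643


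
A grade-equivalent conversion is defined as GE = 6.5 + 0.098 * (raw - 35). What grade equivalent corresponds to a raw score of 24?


raw - median = 24 - 35 = -11
slope * diff = 0.098 * -11 = -1.078
GE = 6.5 + -1.078
GE = 5.422

5.422


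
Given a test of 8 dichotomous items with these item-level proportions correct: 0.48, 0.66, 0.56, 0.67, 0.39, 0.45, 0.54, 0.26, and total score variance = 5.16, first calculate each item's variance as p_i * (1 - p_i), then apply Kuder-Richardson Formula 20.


For each item, compute p_i * q_i:
  Item 1: 0.48 * 0.52 = 0.2496
  Item 2: 0.66 * 0.34 = 0.2244
  Item 3: 0.56 * 0.44 = 0.2464
  Item 4: 0.67 * 0.33 = 0.2211
  Item 5: 0.39 * 0.61 = 0.2379
  Item 6: 0.45 * 0.55 = 0.2475
  Item 7: 0.54 * 0.46 = 0.2484
  Item 8: 0.26 * 0.74 = 0.1924
Sum(p_i * q_i) = 0.2496 + 0.2244 + 0.2464 + 0.2211 + 0.2379 + 0.2475 + 0.2484 + 0.1924 = 1.8677
KR-20 = (k/(k-1)) * (1 - Sum(p_i*q_i) / Var_total)
= (8/7) * (1 - 1.8677/5.16)
= 1.1429 * 0.638
KR-20 = 0.7292

0.7292


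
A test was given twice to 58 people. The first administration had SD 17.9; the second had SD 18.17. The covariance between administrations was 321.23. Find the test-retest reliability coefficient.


r = cov(X,Y) / (SD_X * SD_Y)
r = 321.23 / (17.9 * 18.17)
r = 321.23 / 325.243
r = 0.9877

0.9877


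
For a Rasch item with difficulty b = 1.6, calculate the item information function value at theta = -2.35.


P = 1/(1+exp(-(-2.35-1.6))) = 0.0189
I = P*(1-P) = 0.0189 * 0.9811
I = 0.0185

0.0185


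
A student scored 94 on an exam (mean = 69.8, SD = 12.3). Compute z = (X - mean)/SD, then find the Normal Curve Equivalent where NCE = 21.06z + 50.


z = (X - mean) / SD = (94 - 69.8) / 12.3
z = 24.2 / 12.3
z = 1.9675
NCE = NCE = 21.06z + 50
Carry z at full precision (z = 24.2 / 12.3) into the conversion:
NCE = 21.06 * (24.2 / 12.3) + 50 = 509.652 / 12.3 + 50
NCE = 41.4351 + 50
NCE = 91.4351

91.4351


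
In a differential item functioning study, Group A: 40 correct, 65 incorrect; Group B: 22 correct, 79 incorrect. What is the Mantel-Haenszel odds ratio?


Odds_A = 40/65 = 0.6154
Odds_B = 22/79 = 0.2785
OR = Odds_A / Odds_B = 0.6154 / 0.2785
Exactly, OR = (40 * 79) / (65 * 22) = 3160 / 1430
OR = 2.2098

2.2098


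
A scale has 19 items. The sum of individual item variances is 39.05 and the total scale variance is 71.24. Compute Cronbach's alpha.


alpha = (k/(k-1)) * (1 - sum(si^2)/s_total^2)
= (19/18) * (1 - 39.05/71.24)
alpha = 0.477

0.477


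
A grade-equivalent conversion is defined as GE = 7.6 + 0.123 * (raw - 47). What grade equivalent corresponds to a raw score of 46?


raw - median = 46 - 47 = -1
slope * diff = 0.123 * -1 = -0.123
GE = 7.6 + -0.123
GE = 7.477

7.477


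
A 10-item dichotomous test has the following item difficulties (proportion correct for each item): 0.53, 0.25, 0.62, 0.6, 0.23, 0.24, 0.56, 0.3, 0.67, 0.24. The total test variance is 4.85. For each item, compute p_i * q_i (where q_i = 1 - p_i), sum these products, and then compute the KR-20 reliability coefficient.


For each item, compute p_i * q_i:
  Item 1: 0.53 * 0.47 = 0.2491
  Item 2: 0.25 * 0.75 = 0.1875
  Item 3: 0.62 * 0.38 = 0.2356
  Item 4: 0.6 * 0.4 = 0.24
  Item 5: 0.23 * 0.77 = 0.1771
  Item 6: 0.24 * 0.76 = 0.1824
  Item 7: 0.56 * 0.44 = 0.2464
  Item 8: 0.3 * 0.7 = 0.21
  Item 9: 0.67 * 0.33 = 0.2211
  Item 10: 0.24 * 0.76 = 0.1824
Sum(p_i * q_i) = 0.2491 + 0.1875 + 0.2356 + 0.24 + 0.1771 + 0.1824 + 0.2464 + 0.21 + 0.2211 + 0.1824 = 2.1316
KR-20 = (k/(k-1)) * (1 - Sum(p_i*q_i) / Var_total)
= (10/9) * (1 - 2.1316/4.85)
= 1.1111 * 0.5605
KR-20 = 0.6228

0.6228


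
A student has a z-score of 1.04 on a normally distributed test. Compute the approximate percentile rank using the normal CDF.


CDF(z) = 0.5 * (1 + erf(z/sqrt(2)))
erf(0.7354) = 0.7017
CDF = 0.8508
Percentile rank = 0.8508 * 100 = 85.08

85.08


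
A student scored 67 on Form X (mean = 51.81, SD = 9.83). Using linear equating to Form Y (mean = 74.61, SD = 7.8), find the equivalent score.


slope = SD_Y / SD_X = 7.8 / 9.83 ~ 0.7935
intercept = mean_Y - slope * mean_X = 74.61 - (7.8 / 9.83) * 51.81 ~ 33.4993
Y = slope * X + intercept. To avoid rounding drift from the rounded slope/intercept, evaluate the equivalent form Y = mean_Y + SD_Y * (X - mean_X) / SD_X at full precision:
Y = 74.61 + 7.8 * (67 - 51.81) / 9.83
Y = 74.61 + 7.8 * 15.19 / 9.83
Y = 74.61 + 118.482 / 9.83
Y = 74.61 + 12.0531
Y = 86.6631

86.6631


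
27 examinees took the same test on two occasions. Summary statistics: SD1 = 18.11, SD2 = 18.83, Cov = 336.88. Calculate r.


r = cov(X,Y) / (SD_X * SD_Y)
r = 336.88 / (18.11 * 18.83)
r = 336.88 / 341.0113
r = 0.9879

0.9879


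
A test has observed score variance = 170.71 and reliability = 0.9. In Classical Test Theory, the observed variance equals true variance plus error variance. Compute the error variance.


var_true = rxx * var_obs = 0.9 * 170.71 = 153.639
var_error = var_obs - var_true
var_error = 170.71 - 153.639
var_error = 17.071

17.071


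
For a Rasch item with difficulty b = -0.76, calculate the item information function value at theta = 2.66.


P = 1/(1+exp(-(2.66--0.76))) = 0.9683
I = P*(1-P) = 0.9683 * 0.0317
I = 0.0307

0.0307


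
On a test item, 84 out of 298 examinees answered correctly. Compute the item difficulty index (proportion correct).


Item difficulty p = number correct / total examinees
p = 84 / 298
p = 0.2819

0.2819


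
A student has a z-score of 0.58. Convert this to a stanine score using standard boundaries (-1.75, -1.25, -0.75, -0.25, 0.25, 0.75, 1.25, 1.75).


Stanine boundaries: [-1.75, -1.25, -0.75, -0.25, 0.25, 0.75, 1.25, 1.75]
z = 0.58
Check each boundary:
  z >= -1.75 -> could be stanine 2
  z >= -1.25 -> could be stanine 3
  z >= -0.75 -> could be stanine 4
  z >= -0.25 -> could be stanine 5
  z >= 0.25 -> could be stanine 6
  z < 0.75
  z < 1.25
  z < 1.75
Highest qualifying boundary gives stanine = 6

6


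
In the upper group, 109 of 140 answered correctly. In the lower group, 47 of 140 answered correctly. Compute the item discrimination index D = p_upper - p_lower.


p_upper = 109/140 = 0.7786
p_lower = 47/140 = 0.3357
D = 0.7786 - 0.3357 = 0.4429

0.4429


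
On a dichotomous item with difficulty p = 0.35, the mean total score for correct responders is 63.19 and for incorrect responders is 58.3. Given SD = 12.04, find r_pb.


q = 1 - p = 0.65
rpb = ((M1 - M0) / SD) * sqrt(p * q)
rpb = ((63.19 - 58.3) / 12.04) * sqrt(0.35 * 0.65)
rpb = 0.1937

0.1937


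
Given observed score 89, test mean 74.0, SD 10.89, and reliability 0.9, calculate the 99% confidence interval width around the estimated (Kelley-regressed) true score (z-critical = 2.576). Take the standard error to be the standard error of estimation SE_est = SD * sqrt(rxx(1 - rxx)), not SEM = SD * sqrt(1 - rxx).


True score estimate = 0.9*89 + 0.1*74.0 = 87.5
SE_est = SD * sqrt(rxx * (1 - rxx)) = 10.89 * sqrt(0.9 * 0.1) = 10.89 * sqrt(0.09) = 3.267
CI = T_est +/- z * SE_est, so width = 2 * z * SE_est = 2 * 2.576 * 3.267
Width = 16.8316

16.8316


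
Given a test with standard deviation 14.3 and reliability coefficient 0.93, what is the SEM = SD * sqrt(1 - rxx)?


SEM = SD * sqrt(1 - rxx)
SEM = 14.3 * sqrt(1 - 0.93)
SEM = 14.3 * sqrt(0.07) = 14.3 * 0.264575
SEM = 3.7834

3.7834


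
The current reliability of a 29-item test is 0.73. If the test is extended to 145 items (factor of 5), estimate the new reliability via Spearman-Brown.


r_new = (n * rxx) / (1 + (n-1) * rxx)
r_new = (5 * 0.73) / (1 + 4 * 0.73)
r_new = 3.65 / 3.92
r_new = 0.9311

0.9311


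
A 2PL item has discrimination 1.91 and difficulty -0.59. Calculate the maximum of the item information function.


For 2PL, max info at theta = b = -0.59
I_max = a^2 / 4 = 1.91^2 / 4
= 3.6481 / 4
I_max = 0.912

0.912


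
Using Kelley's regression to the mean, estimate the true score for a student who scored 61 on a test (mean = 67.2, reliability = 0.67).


T_est = rxx * X + (1 - rxx) * mean
T_est = 0.67 * 61 + 0.33 * 67.2
T_est = 40.87 + 22.176
T_est = 63.046

63.046


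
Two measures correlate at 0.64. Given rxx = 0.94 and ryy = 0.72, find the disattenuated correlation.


r_corrected = rxy / sqrt(rxx * ryy)
= 0.64 / sqrt(0.94 * 0.72)
= 0.64 / sqrt(0.6768)
= 0.64 / 0.822679
r_corrected = 0.7779

0.7779


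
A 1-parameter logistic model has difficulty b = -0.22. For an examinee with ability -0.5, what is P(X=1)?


theta - b = -0.5 - -0.22 = -0.28
exp(-(theta - b)) = exp(0.28) = 1.3231
P = 1 / (1 + 1.3231)
P = 0.4305

0.4305


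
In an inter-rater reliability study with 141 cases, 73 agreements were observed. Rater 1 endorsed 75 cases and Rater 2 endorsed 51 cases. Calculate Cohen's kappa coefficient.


P_o = 73/141 = 0.51773
P_e = (75*51 + 66*90) / 19881 = 0.491172
kappa = (P_o - P_e) / (1 - P_e)
kappa = (0.51773 - 0.491172) / (1 - 0.491172)
kappa = 0.0522

0.0522


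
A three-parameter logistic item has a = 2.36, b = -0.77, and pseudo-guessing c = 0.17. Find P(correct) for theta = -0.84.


logit = 2.36*(-0.84 - -0.77) = -0.1652
P* = 1/(1 + exp(--0.1652)) = 0.4588
P = 0.17 + (1 - 0.17) * 0.4588
P = 0.5508

0.5508


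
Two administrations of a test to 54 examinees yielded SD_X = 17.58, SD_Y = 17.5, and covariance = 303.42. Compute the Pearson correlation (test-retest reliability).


r = cov(X,Y) / (SD_X * SD_Y)
r = 303.42 / (17.58 * 17.5)
r = 303.42 / 307.65
r = 0.9863

0.9863


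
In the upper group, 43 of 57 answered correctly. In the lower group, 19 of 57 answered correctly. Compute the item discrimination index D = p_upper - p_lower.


p_upper = 43/57 = 0.7544
p_lower = 19/57 = 0.3333
D = 0.7544 - 0.3333 = 0.4211

0.4211


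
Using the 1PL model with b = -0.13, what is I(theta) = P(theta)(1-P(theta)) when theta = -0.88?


P = 1/(1+exp(-(-0.88--0.13))) = 0.3208
I = P*(1-P) = 0.3208 * 0.6792
I = 0.2179

0.2179


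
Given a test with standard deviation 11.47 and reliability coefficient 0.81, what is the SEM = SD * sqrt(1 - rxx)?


SEM = SD * sqrt(1 - rxx)
SEM = 11.47 * sqrt(1 - 0.81)
SEM = 11.47 * sqrt(0.19) = 11.47 * 0.43589
SEM = 4.9997

4.9997


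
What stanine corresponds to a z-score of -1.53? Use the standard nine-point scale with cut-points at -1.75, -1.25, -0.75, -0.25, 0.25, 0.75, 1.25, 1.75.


Stanine boundaries: [-1.75, -1.25, -0.75, -0.25, 0.25, 0.75, 1.25, 1.75]
z = -1.53
Check each boundary:
  z >= -1.75 -> could be stanine 2
  z < -1.25
  z < -0.75
  z < -0.25
  z < 0.25
  z < 0.75
  z < 1.25
  z < 1.75
Highest qualifying boundary gives stanine = 2

2


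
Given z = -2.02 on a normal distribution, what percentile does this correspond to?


CDF(z) = 0.5 * (1 + erf(z/sqrt(2)))
erf(-1.4284) = -0.9566
CDF = 0.0217
Percentile rank = 0.0217 * 100 = 2.17

2.17


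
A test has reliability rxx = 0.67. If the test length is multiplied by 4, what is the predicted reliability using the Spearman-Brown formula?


r_new = (n * rxx) / (1 + (n-1) * rxx)
r_new = (4 * 0.67) / (1 + 3 * 0.67)
r_new = 2.68 / 3.01
r_new = 0.8904

0.8904


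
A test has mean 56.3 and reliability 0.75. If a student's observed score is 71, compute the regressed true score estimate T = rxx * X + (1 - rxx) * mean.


T_est = rxx * X + (1 - rxx) * mean
T_est = 0.75 * 71 + 0.25 * 56.3
T_est = 53.25 + 14.075
T_est = 67.325

67.325


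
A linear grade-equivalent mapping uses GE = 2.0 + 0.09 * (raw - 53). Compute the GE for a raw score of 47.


raw - median = 47 - 53 = -6
slope * diff = 0.09 * -6 = -0.54
GE = 2.0 + -0.54
GE = 1.46

1.46


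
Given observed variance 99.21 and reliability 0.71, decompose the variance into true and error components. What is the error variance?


var_true = rxx * var_obs = 0.71 * 99.21 = 70.4391
var_error = var_obs - var_true
var_error = 99.21 - 70.4391
var_error = 28.7709

28.7709


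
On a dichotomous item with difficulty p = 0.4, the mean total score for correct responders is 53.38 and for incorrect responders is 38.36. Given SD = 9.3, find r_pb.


q = 1 - p = 0.6
rpb = ((M1 - M0) / SD) * sqrt(p * q)
rpb = ((53.38 - 38.36) / 9.3) * sqrt(0.4 * 0.6)
rpb = 0.7912

0.7912


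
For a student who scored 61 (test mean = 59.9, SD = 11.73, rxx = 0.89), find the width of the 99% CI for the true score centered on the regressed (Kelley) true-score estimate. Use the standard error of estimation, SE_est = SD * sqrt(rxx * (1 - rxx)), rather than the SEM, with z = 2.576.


True score estimate = 0.89*61 + 0.11*59.9 = 60.879
SE_est = SD * sqrt(rxx * (1 - rxx)) = 11.73 * sqrt(0.89 * 0.11) = 11.73 * sqrt(0.0979) = 3.670197
CI = T_est +/- z * SE_est, so width = 2 * z * SE_est = 2 * 2.576 * 3.670197
Width = 18.9089

18.9089


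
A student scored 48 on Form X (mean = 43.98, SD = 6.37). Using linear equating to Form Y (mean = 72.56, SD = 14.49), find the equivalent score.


slope = SD_Y / SD_X = 14.49 / 6.37 ~ 2.2747
intercept = mean_Y - slope * mean_X = 72.56 - (14.49 / 6.37) * 43.98 ~ -27.4824
Y = slope * X + intercept. To avoid rounding drift from the rounded slope/intercept, evaluate the equivalent form Y = mean_Y + SD_Y * (X - mean_X) / SD_X at full precision:
Y = 72.56 + 14.49 * (48 - 43.98) / 6.37
Y = 72.56 + 14.49 * 4.02 / 6.37
Y = 72.56 + 58.2498 / 6.37
Y = 72.56 + 9.1444
Y = 81.7044

81.7044


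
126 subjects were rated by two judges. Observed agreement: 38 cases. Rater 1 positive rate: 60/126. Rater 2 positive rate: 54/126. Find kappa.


P_o = 38/126 = 0.301587
P_e = (60*54 + 66*72) / 15876 = 0.503401
kappa = (P_o - P_e) / (1 - P_e)
kappa = (0.301587 - 0.503401) / (1 - 0.503401)
kappa = -0.4064

-0.4064


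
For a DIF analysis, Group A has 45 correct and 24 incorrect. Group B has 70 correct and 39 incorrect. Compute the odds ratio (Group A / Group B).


Odds_A = 45/24 = 1.875
Odds_B = 70/39 = 1.7949
OR = Odds_A / Odds_B = 1.875 / 1.7949
Exactly, OR = (45 * 39) / (24 * 70) = 1755 / 1680
OR = 1.0446

1.0446


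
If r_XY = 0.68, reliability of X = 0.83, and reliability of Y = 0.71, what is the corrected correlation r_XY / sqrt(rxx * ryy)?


r_corrected = rxy / sqrt(rxx * ryy)
= 0.68 / sqrt(0.83 * 0.71)
= 0.68 / sqrt(0.5893)
= 0.68 / 0.767659
r_corrected = 0.8858

0.8858


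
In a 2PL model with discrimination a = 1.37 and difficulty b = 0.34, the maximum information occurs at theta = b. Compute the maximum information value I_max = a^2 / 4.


For 2PL, max info at theta = b = 0.34
I_max = a^2 / 4 = 1.37^2 / 4
= 1.8769 / 4
I_max = 0.4692

0.4692


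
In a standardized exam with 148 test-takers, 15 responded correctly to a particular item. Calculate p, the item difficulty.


Item difficulty p = number correct / total examinees
p = 15 / 148
p = 0.1014

0.1014


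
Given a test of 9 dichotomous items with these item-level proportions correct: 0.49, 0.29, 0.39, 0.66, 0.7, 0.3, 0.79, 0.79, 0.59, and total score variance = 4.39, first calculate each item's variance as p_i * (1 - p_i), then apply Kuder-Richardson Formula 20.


For each item, compute p_i * q_i:
  Item 1: 0.49 * 0.51 = 0.2499
  Item 2: 0.29 * 0.71 = 0.2059
  Item 3: 0.39 * 0.61 = 0.2379
  Item 4: 0.66 * 0.34 = 0.2244
  Item 5: 0.7 * 0.3 = 0.21
  Item 6: 0.3 * 0.7 = 0.21
  Item 7: 0.79 * 0.21 = 0.1659
  Item 8: 0.79 * 0.21 = 0.1659
  Item 9: 0.59 * 0.41 = 0.2419
Sum(p_i * q_i) = 0.2499 + 0.2059 + 0.2379 + 0.2244 + 0.21 + 0.21 + 0.1659 + 0.1659 + 0.2419 = 1.9118
KR-20 = (k/(k-1)) * (1 - Sum(p_i*q_i) / Var_total)
= (9/8) * (1 - 1.9118/4.39)
= 1.125 * 0.5645
KR-20 = 0.6351

0.6351


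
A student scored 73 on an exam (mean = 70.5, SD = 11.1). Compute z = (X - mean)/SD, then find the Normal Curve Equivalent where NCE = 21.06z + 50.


z = (X - mean) / SD = (73 - 70.5) / 11.1
z = 2.5 / 11.1
z = 0.2252
NCE = NCE = 21.06z + 50
Carry z at full precision (z = 2.5 / 11.1) into the conversion:
NCE = 21.06 * (2.5 / 11.1) + 50 = 52.65 / 11.1 + 50
NCE = 4.7432 + 50
NCE = 54.7432

54.7432


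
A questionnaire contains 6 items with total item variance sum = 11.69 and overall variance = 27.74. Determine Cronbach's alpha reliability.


alpha = (k/(k-1)) * (1 - sum(si^2)/s_total^2)
= (6/5) * (1 - 11.69/27.74)
alpha = 0.6943

0.6943


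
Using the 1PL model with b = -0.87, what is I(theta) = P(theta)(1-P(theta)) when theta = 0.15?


P = 1/(1+exp(-(0.15--0.87))) = 0.735
I = P*(1-P) = 0.735 * 0.265
I = 0.1948

0.1948


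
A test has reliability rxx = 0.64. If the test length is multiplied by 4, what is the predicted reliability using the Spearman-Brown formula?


r_new = (n * rxx) / (1 + (n-1) * rxx)
r_new = (4 * 0.64) / (1 + 3 * 0.64)
r_new = 2.56 / 2.92
r_new = 0.8767

0.8767


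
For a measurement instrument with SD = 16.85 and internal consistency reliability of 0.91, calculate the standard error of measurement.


SEM = SD * sqrt(1 - rxx)
SEM = 16.85 * sqrt(1 - 0.91)
SEM = 16.85 * sqrt(0.09) = 16.85 * 0.3
SEM = 5.055

5.055


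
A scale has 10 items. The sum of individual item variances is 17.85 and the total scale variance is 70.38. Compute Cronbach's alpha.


alpha = (k/(k-1)) * (1 - sum(si^2)/s_total^2)
= (10/9) * (1 - 17.85/70.38)
alpha = 0.8293

0.8293


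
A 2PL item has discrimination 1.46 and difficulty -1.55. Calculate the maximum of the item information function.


For 2PL, max info at theta = b = -1.55
I_max = a^2 / 4 = 1.46^2 / 4
= 2.1316 / 4
I_max = 0.5329

0.5329


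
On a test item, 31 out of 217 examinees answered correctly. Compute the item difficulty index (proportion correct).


Item difficulty p = number correct / total examinees
p = 31 / 217
p = 0.1429

0.1429


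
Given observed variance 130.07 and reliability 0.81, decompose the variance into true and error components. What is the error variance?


var_true = rxx * var_obs = 0.81 * 130.07 = 105.3567
var_error = var_obs - var_true
var_error = 130.07 - 105.3567
var_error = 24.7133

24.7133


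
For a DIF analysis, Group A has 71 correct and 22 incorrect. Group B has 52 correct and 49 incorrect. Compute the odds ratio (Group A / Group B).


Odds_A = 71/22 = 3.2273
Odds_B = 52/49 = 1.0612
OR = Odds_A / Odds_B = 3.2273 / 1.0612
Exactly, OR = (71 * 49) / (22 * 52) = 3479 / 1144
OR = 3.0411

3.0411


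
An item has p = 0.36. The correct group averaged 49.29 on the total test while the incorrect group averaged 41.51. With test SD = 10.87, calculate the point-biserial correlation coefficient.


q = 1 - p = 0.64
rpb = ((M1 - M0) / SD) * sqrt(p * q)
rpb = ((49.29 - 41.51) / 10.87) * sqrt(0.36 * 0.64)
rpb = 0.3436

0.3436


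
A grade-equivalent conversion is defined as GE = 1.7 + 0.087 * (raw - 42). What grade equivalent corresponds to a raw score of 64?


raw - median = 64 - 42 = 22
slope * diff = 0.087 * 22 = 1.914
GE = 1.7 + 1.914
GE = 3.614

3.614


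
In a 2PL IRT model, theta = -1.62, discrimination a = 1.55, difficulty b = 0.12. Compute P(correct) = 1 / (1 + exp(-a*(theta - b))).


a*(theta - b) = 1.55 * (-1.62 - 0.12) = -2.697
exp(--2.697) = 14.8352
P = 1 / (1 + 14.8352)
P = 0.0632

0.0632


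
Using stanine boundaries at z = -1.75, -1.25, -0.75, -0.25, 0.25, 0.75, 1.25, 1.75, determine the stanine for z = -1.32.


Stanine boundaries: [-1.75, -1.25, -0.75, -0.25, 0.25, 0.75, 1.25, 1.75]
z = -1.32
Check each boundary:
  z >= -1.75 -> could be stanine 2
  z < -1.25
  z < -0.75
  z < -0.25
  z < 0.25
  z < 0.75
  z < 1.25
  z < 1.75
Highest qualifying boundary gives stanine = 2

2


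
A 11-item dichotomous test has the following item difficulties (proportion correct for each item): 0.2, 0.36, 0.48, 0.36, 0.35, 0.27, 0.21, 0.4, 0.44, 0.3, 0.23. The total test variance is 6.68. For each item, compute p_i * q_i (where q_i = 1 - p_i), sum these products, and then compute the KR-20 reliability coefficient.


For each item, compute p_i * q_i:
  Item 1: 0.2 * 0.8 = 0.16
  Item 2: 0.36 * 0.64 = 0.2304
  Item 3: 0.48 * 0.52 = 0.2496
  Item 4: 0.36 * 0.64 = 0.2304
  Item 5: 0.35 * 0.65 = 0.2275
  Item 6: 0.27 * 0.73 = 0.1971
  Item 7: 0.21 * 0.79 = 0.1659
  Item 8: 0.4 * 0.6 = 0.24
  Item 9: 0.44 * 0.56 = 0.2464
  Item 10: 0.3 * 0.7 = 0.21
  Item 11: 0.23 * 0.77 = 0.1771
Sum(p_i * q_i) = 0.16 + 0.2304 + 0.2496 + 0.2304 + 0.2275 + 0.1971 + 0.1659 + 0.24 + 0.2464 + 0.21 + 0.1771 = 2.3344
KR-20 = (k/(k-1)) * (1 - Sum(p_i*q_i) / Var_total)
= (11/10) * (1 - 2.3344/6.68)
= 1.1 * 0.6505
KR-20 = 0.7156

0.7156


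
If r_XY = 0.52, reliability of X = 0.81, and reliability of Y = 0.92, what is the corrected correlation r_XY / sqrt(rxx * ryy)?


r_corrected = rxy / sqrt(rxx * ryy)
= 0.52 / sqrt(0.81 * 0.92)
= 0.52 / sqrt(0.7452)
= 0.52 / 0.86325
r_corrected = 0.6024

0.6024


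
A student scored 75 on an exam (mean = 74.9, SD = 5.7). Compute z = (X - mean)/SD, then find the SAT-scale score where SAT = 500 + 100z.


z = (X - mean) / SD = (75 - 74.9) / 5.7
z = 0.1 / 5.7
z = 0.0175
SAT-scale = SAT = 500 + 100z
Carry z at full precision (z = 0.1 / 5.7) into the conversion:
SAT-scale = 500 + 100 * (0.1 / 5.7) = 500 + 10 / 5.7
SAT-scale = 500 + 1.7544
SAT-scale = 501.7544

501.7544


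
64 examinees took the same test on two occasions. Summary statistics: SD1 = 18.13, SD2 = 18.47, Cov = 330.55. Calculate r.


r = cov(X,Y) / (SD_X * SD_Y)
r = 330.55 / (18.13 * 18.47)
r = 330.55 / 334.8611
r = 0.9871

0.9871


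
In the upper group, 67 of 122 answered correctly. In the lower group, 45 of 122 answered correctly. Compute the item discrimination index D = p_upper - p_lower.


p_upper = 67/122 = 0.5492
p_lower = 45/122 = 0.3689
D = 0.5492 - 0.3689 = 0.1803

0.1803


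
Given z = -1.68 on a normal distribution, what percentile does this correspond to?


CDF(z) = 0.5 * (1 + erf(z/sqrt(2)))
erf(-1.1879) = -0.907
CDF = 0.0465
Percentile rank = 0.0465 * 100 = 4.65

4.65


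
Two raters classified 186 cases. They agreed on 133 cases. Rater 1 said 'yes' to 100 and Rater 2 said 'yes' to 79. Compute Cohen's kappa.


P_o = 133/186 = 0.715054
P_e = (100*79 + 86*107) / 34596 = 0.494335
kappa = (P_o - P_e) / (1 - P_e)
kappa = (0.715054 - 0.494335) / (1 - 0.494335)
kappa = 0.4365

0.4365


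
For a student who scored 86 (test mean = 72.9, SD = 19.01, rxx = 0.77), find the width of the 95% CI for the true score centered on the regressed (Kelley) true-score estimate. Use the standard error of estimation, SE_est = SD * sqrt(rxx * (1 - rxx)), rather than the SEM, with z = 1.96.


True score estimate = 0.77*86 + 0.23*72.9 = 82.987
SE_est = SD * sqrt(rxx * (1 - rxx)) = 19.01 * sqrt(0.77 * 0.23) = 19.01 * sqrt(0.1771) = 8.000026
CI = T_est +/- z * SE_est, so width = 2 * z * SE_est = 2 * 1.96 * 8.000026
Width = 31.3601

31.3601


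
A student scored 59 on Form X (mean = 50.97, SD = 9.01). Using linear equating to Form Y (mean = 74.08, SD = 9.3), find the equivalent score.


slope = SD_Y / SD_X = 9.3 / 9.01 ~ 1.0322
intercept = mean_Y - slope * mean_X = 74.08 - (9.3 / 9.01) * 50.97 ~ 21.4695
Y = slope * X + intercept. To avoid rounding drift from the rounded slope/intercept, evaluate the equivalent form Y = mean_Y + SD_Y * (X - mean_X) / SD_X at full precision:
Y = 74.08 + 9.3 * (59 - 50.97) / 9.01
Y = 74.08 + 9.3 * 8.03 / 9.01
Y = 74.08 + 74.679 / 9.01
Y = 74.08 + 8.2885
Y = 82.3685

82.3685


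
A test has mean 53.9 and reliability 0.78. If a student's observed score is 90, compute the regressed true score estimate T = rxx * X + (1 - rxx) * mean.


T_est = rxx * X + (1 - rxx) * mean
T_est = 0.78 * 90 + 0.22 * 53.9
T_est = 70.2 + 11.858
T_est = 82.058

82.058


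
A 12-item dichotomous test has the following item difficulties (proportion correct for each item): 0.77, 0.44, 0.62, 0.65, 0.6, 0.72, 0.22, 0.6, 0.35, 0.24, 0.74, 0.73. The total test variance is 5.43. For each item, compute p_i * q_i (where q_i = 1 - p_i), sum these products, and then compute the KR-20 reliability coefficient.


For each item, compute p_i * q_i:
  Item 1: 0.77 * 0.23 = 0.1771
  Item 2: 0.44 * 0.56 = 0.2464
  Item 3: 0.62 * 0.38 = 0.2356
  Item 4: 0.65 * 0.35 = 0.2275
  Item 5: 0.6 * 0.4 = 0.24
  Item 6: 0.72 * 0.28 = 0.2016
  Item 7: 0.22 * 0.78 = 0.1716
  Item 8: 0.6 * 0.4 = 0.24
  Item 9: 0.35 * 0.65 = 0.2275
  Item 10: 0.24 * 0.76 = 0.1824
  Item 11: 0.74 * 0.26 = 0.1924
  Item 12: 0.73 * 0.27 = 0.1971
Sum(p_i * q_i) = 0.1771 + 0.2464 + 0.2356 + 0.2275 + 0.24 + 0.2016 + 0.1716 + 0.24 + 0.2275 + 0.1824 + 0.1924 + 0.1971 = 2.5392
KR-20 = (k/(k-1)) * (1 - Sum(p_i*q_i) / Var_total)
= (12/11) * (1 - 2.5392/5.43)
= 1.0909 * 0.5324
KR-20 = 0.5808

0.5808


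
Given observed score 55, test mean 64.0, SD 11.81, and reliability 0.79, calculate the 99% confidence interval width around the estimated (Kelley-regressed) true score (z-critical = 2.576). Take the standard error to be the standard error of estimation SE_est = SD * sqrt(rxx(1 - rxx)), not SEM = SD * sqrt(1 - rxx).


True score estimate = 0.79*55 + 0.21*64.0 = 56.89
SE_est = SD * sqrt(rxx * (1 - rxx)) = 11.81 * sqrt(0.79 * 0.21) = 11.81 * sqrt(0.1659) = 4.81031
CI = T_est +/- z * SE_est, so width = 2 * z * SE_est = 2 * 2.576 * 4.81031
Width = 24.7827

24.7827


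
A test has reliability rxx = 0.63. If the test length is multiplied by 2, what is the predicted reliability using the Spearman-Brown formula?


r_new = (n * rxx) / (1 + (n-1) * rxx)
r_new = (2 * 0.63) / (1 + 1 * 0.63)
r_new = 1.26 / 1.63
r_new = 0.773

0.773


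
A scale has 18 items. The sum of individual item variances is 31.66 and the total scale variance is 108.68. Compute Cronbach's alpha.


alpha = (k/(k-1)) * (1 - sum(si^2)/s_total^2)
= (18/17) * (1 - 31.66/108.68)
alpha = 0.7504

0.7504


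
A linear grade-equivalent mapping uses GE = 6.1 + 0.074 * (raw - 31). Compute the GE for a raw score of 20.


raw - median = 20 - 31 = -11
slope * diff = 0.074 * -11 = -0.814
GE = 6.1 + -0.814
GE = 5.286

5.286


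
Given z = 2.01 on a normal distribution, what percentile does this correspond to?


CDF(z) = 0.5 * (1 + erf(z/sqrt(2)))
erf(1.4213) = 0.9556
CDF = 0.9778
Percentile rank = 0.9778 * 100 = 97.78

97.78


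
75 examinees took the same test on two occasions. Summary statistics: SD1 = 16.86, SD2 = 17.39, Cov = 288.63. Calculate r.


r = cov(X,Y) / (SD_X * SD_Y)
r = 288.63 / (16.86 * 17.39)
r = 288.63 / 293.1954
r = 0.9844

0.9844


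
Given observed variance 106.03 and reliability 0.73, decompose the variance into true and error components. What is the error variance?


var_true = rxx * var_obs = 0.73 * 106.03 = 77.4019
var_error = var_obs - var_true
var_error = 106.03 - 77.4019
var_error = 28.6281

28.6281


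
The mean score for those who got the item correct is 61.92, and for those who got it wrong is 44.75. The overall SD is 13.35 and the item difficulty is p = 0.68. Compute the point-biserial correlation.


q = 1 - p = 0.32
rpb = ((M1 - M0) / SD) * sqrt(p * q)
rpb = ((61.92 - 44.75) / 13.35) * sqrt(0.68 * 0.32)
rpb = 0.6

0.6


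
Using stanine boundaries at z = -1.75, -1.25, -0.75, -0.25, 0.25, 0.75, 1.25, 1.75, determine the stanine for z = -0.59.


Stanine boundaries: [-1.75, -1.25, -0.75, -0.25, 0.25, 0.75, 1.25, 1.75]
z = -0.59
Check each boundary:
  z >= -1.75 -> could be stanine 2
  z >= -1.25 -> could be stanine 3
  z >= -0.75 -> could be stanine 4
  z < -0.25
  z < 0.25
  z < 0.75
  z < 1.25
  z < 1.75
Highest qualifying boundary gives stanine = 4

4


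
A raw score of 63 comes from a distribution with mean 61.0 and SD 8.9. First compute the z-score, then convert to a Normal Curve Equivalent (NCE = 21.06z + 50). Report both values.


z = (X - mean) / SD = (63 - 61.0) / 8.9
z = 2.0 / 8.9
z = 0.2247
NCE = NCE = 21.06z + 50
Carry z at full precision (z = 2.0 / 8.9) into the conversion:
NCE = 21.06 * (2.0 / 8.9) + 50 = 42.12 / 8.9 + 50
NCE = 4.7326 + 50
NCE = 54.7326

54.7326


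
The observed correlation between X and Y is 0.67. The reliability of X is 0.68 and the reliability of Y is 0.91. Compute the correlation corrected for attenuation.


r_corrected = rxy / sqrt(rxx * ryy)
= 0.67 / sqrt(0.68 * 0.91)
= 0.67 / sqrt(0.6188)
= 0.67 / 0.786638
r_corrected = 0.8517

0.8517


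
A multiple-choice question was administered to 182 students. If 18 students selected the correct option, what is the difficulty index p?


Item difficulty p = number correct / total examinees
p = 18 / 182
p = 0.0989

0.0989


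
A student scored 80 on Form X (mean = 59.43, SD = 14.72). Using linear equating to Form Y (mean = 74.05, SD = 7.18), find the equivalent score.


slope = SD_Y / SD_X = 7.18 / 14.72 ~ 0.4878
intercept = mean_Y - slope * mean_X = 74.05 - (7.18 / 14.72) * 59.43 ~ 45.0617
Y = slope * X + intercept. To avoid rounding drift from the rounded slope/intercept, evaluate the equivalent form Y = mean_Y + SD_Y * (X - mean_X) / SD_X at full precision:
Y = 74.05 + 7.18 * (80 - 59.43) / 14.72
Y = 74.05 + 7.18 * 20.57 / 14.72
Y = 74.05 + 147.6926 / 14.72
Y = 74.05 + 10.0335
Y = 84.0835

84.0835


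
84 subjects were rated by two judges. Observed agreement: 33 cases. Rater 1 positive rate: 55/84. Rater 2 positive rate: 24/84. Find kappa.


P_o = 33/84 = 0.392857
P_e = (55*24 + 29*60) / 7056 = 0.433673
kappa = (P_o - P_e) / (1 - P_e)
kappa = (0.392857 - 0.433673) / (1 - 0.433673)
kappa = -0.0721

-0.0721


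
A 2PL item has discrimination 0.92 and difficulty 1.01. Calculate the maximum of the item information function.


For 2PL, max info at theta = b = 1.01
I_max = a^2 / 4 = 0.92^2 / 4
= 0.8464 / 4
I_max = 0.2116

0.2116


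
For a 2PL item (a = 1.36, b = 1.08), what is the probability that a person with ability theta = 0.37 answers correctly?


a*(theta - b) = 1.36 * (0.37 - 1.08) = -0.9656
exp(--0.9656) = 2.6264
P = 1 / (1 + 2.6264)
P = 0.2758

0.2758


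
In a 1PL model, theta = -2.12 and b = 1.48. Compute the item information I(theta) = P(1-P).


P = 1/(1+exp(-(-2.12-1.48))) = 0.0266
I = P*(1-P) = 0.0266 * 0.9734
I = 0.0259

0.0259


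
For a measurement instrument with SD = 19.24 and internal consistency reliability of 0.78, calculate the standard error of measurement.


SEM = SD * sqrt(1 - rxx)
SEM = 19.24 * sqrt(1 - 0.78)
SEM = 19.24 * sqrt(0.22) = 19.24 * 0.469042
SEM = 9.0244

9.0244
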